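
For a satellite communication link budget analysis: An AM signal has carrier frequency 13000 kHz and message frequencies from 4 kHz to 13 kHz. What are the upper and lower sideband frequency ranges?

Upper sideband (USB) = fc + [fm_low, fm_high] = 13000 + [4, 13] = [13004, 13013] kHz
Lower sideband (LSB) = fc - [fm_high, fm_low] = 13000 - [13, 4] = [12987, 12996] kHz
Total occupied spectrum: 12987 kHz to 13013 kHz (plus carrier at 13000 kHz)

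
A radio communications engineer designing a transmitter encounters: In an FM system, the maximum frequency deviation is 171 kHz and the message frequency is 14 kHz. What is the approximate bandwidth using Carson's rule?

Carson's rule: BW = 2*(delta_f + f_m)
= 2*(171 + 14) kHz = 370 kHz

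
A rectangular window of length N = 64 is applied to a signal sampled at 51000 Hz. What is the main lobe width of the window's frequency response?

For a rectangular window of length N,
the main lobe width in frequency is 2*f_s/N.
= 2*51000/64 = 6375/4 Hz
This determines the minimum frequency separation for resolving two sinusoids.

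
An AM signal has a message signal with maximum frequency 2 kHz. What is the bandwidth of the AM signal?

In AM (double-sideband), the bandwidth is twice the message frequency.
BW = 2 * f_m = 2 * 2 kHz = 4 kHz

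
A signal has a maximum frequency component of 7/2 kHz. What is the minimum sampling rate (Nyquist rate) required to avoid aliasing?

By the Nyquist-Shannon sampling theorem,
the minimum sampling rate (Nyquist rate) must be at least 2 * f_max.
Nyquist rate = 2 * 7/2 kHz = 7 kHz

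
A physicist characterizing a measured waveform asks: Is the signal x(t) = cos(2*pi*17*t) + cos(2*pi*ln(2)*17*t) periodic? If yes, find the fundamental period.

f1 = 17 Hz, f2 = 17*ln(2) Hz
Ratio f2/f1 = ln(2), which is irrational.
Since the frequency ratio is irrational, no common period exists.
The signal is not periodic.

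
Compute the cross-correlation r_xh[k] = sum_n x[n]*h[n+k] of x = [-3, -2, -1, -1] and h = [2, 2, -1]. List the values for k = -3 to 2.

Both sequences indexed from 0 and zero outside their support.
Lags with overlap: k = -3 to 2.
  r_xh[-3] = x[3]*h[0] = -2
  r_xh[-2] = x[2]*h[0] + x[3]*h[1] = -4
  r_xh[-1] = x[1]*h[0] + x[2]*h[1] + x[3]*h[2] = -5
  r_xh[0] = x[0]*h[0] + x[1]*h[1] + x[2]*h[2] = -9
  r_xh[1] = x[0]*h[1] + x[1]*h[2] = -4
  r_xh[2] = x[0]*h[2] = 3
r_xh = [-2, -4, -5, -9, -4, 3] (for k = -3, ..., 2)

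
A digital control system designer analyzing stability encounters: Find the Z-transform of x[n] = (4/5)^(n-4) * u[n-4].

Time-shifting property: if X(z) = Z{x[n]}, then Z{x[n-d]} = z^(-d) * X(z)
X(z) = z/(z - 4/5) for x[n] = (4/5)^n * u[n]
Z{x[n-4]} = z^(-4) * z/(z - 4/5) = z^(-3)/(z - 4/5)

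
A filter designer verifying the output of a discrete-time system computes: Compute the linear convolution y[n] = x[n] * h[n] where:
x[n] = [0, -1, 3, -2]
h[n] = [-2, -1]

y[n] = sum_k x[k]*h[n-k]. Output length = len(x) + len(h) - 1 = 4 + 2 - 1 = 5.
y[0] = 0*-2 = 0
y[1] = -1*-2 + 0*-1 = 2
y[2] = 3*-2 + -1*-1 = -5
y[3] = -2*-2 + 3*-1 = 1
y[4] = -2*-1 = 2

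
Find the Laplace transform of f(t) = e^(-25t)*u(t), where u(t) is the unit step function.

Standard Laplace transform pair:
e^(-at)*u(t) <-> 1/(s+a)
With a = 25: L{e^(-25t)*u(t)} = 1/(s+25), ROC: Re(s) > -25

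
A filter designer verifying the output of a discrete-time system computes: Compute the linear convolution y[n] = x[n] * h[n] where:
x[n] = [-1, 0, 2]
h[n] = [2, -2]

y[n] = sum_k x[k]*h[n-k]. Output length = len(x) + len(h) - 1 = 3 + 2 - 1 = 4.
y[0] = -1*2 = -2
y[1] = 0*2 + -1*-2 = 2
y[2] = 2*2 + 0*-2 = 4
y[3] = 2*-2 = -4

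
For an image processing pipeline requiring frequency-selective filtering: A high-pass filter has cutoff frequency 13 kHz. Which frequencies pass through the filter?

A high-pass filter passes all frequencies above the cutoff frequency 13 kHz and attenuates lower frequencies.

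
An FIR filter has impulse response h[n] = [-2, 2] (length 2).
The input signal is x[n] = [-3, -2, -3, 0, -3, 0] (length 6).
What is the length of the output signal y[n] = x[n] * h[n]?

For linear convolution, the output length is:
len(y) = len(x) + len(h) - 1 = 6 + 2 - 1 = 7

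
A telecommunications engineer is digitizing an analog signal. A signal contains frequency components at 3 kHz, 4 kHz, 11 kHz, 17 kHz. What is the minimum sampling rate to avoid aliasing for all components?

The highest frequency component is f_max = 17 kHz.
Nyquist rate = 2 * f_max = 2 * 17 kHz = 34 kHz.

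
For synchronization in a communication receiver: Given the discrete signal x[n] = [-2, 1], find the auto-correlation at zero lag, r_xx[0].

The auto-correlation at zero lag r_xx[0] equals the signal energy.
r_xx[0] = sum of x[n]^2 = (-2)^2 + 1^2
= 4 + 1 = 5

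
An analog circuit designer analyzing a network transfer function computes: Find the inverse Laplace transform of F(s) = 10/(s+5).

Standard pair: k/(s+a) <-> k*e^(-at)*u(t)
With k=10, a=5: f(t) = 10*e^(-5t)*u(t)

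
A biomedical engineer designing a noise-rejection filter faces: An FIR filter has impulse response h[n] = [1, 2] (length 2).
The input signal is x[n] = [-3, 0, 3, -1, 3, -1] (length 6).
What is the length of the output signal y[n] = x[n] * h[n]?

For linear convolution, the output length is:
len(y) = len(x) + len(h) - 1 = 6 + 2 - 1 = 7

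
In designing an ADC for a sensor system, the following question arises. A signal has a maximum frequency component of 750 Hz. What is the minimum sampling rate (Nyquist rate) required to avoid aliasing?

By the Nyquist-Shannon sampling theorem,
the minimum sampling rate (Nyquist rate) must be at least 2 * f_max.
Nyquist rate = 2 * 750 Hz = 1500 Hz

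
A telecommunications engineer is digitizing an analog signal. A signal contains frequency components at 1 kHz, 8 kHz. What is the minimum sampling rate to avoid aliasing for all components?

The highest frequency component is f_max = 8 kHz.
Nyquist rate = 2 * f_max = 2 * 8 kHz = 16 kHz.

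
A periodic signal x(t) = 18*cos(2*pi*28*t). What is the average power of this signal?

Average power of A*cos(wt) is A^2/2.
P = 18^2 / 2 = 324/2 = 162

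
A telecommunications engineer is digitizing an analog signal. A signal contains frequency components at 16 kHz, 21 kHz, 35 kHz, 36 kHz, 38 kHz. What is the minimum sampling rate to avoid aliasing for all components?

The highest frequency component is f_max = 38 kHz.
Nyquist rate = 2 * f_max = 2 * 38 kHz = 76 kHz.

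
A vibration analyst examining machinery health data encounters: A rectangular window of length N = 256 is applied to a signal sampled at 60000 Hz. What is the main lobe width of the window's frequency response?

For a rectangular window of length N,
the main lobe width in frequency is 2*f_s/N.
= 2*60000/256 = 1875/4 Hz
This determines the minimum frequency separation for resolving two sinusoids.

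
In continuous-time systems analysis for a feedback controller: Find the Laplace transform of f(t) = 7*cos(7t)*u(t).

Standard pair: cos(wt)*u(t) <-> s/(s^2+w^2)
With w = 7: L{7*cos(7t)*u(t)} = 7s/(s^2+49)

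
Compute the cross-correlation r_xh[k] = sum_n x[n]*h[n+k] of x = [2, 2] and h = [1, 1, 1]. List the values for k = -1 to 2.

Both sequences indexed from 0 and zero outside their support.
Lags with overlap: k = -1 to 2.
  r_xh[-1] = x[1]*h[0] = 2
  r_xh[0] = x[0]*h[0] + x[1]*h[1] = 4
  r_xh[1] = x[0]*h[1] + x[1]*h[2] = 4
  r_xh[2] = x[0]*h[2] = 2
r_xh = [2, 4, 4, 2] (for k = -1, ..., 2)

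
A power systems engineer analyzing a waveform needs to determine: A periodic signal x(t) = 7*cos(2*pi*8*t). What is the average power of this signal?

Average power of A*cos(wt) is A^2/2.
P = 7^2 / 2 = 49/2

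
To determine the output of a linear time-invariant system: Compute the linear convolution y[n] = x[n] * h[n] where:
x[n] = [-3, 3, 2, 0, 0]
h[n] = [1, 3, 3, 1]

y[n] = sum_k x[k]*h[n-k]. Output length = len(x) + len(h) - 1 = 5 + 4 - 1 = 8.
y[0] = -3*1 = -3
y[1] = 3*1 + -3*3 = -6
y[2] = 2*1 + 3*3 + -3*3 = 2
y[3] = 0*1 + 2*3 + 3*3 + -3*1 = 12
y[4] = 0*1 + 0*3 + 2*3 + 3*1 = 9
y[5] = 0*3 + 0*3 + 2*1 = 2
y[6] = 0*3 + 0*1 = 0
y[7] = 0*1 = 0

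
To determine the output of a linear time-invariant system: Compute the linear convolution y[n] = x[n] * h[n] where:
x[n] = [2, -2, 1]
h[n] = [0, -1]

y[n] = sum_k x[k]*h[n-k]. Output length = len(x) + len(h) - 1 = 3 + 2 - 1 = 4.
y[0] = 2*0 = 0
y[1] = -2*0 + 2*-1 = -2
y[2] = 1*0 + -2*-1 = 2
y[3] = 1*-1 = -1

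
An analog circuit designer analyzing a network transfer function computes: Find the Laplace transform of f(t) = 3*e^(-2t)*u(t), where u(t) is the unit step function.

Standard Laplace transform pair:
e^(-at)*u(t) <-> 1/(s+a)
With a = 2: L{3*e^(-2t)*u(t)} = 3/(s+2), ROC: Re(s) > -2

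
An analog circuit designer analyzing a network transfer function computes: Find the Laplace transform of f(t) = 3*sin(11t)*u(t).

Standard pair: sin(wt)*u(t) <-> w/(s^2+w^2)
With w = 11: L{3*sin(11t)*u(t)} = 33/(s^2+121)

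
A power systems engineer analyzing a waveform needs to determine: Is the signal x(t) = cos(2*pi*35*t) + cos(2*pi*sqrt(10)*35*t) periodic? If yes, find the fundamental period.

f1 = 35 Hz, f2 = 35*sqrt(10) Hz
Ratio f2/f1 = sqrt(10), which is irrational.
Since the frequency ratio is irrational, no common period exists.
The signal is not periodic.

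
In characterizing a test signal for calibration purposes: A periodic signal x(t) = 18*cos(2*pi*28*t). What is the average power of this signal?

Average power of A*cos(wt) is A^2/2.
P = 18^2 / 2 = 324/2 = 162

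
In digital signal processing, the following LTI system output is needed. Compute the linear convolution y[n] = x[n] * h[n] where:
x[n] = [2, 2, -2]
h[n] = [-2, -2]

y[n] = sum_k x[k]*h[n-k]. Output length = len(x) + len(h) - 1 = 3 + 2 - 1 = 4.
y[0] = 2*-2 = -4
y[1] = 2*-2 + 2*-2 = -8
y[2] = -2*-2 + 2*-2 = 0
y[3] = -2*-2 = 4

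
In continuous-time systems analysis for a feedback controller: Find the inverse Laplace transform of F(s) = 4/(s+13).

Standard pair: k/(s+a) <-> k*e^(-at)*u(t)
With k=4, a=13: f(t) = 4*e^(-13t)*u(t)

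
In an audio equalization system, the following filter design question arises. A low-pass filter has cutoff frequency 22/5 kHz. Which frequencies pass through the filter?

A low-pass filter passes all frequencies below the cutoff frequency 22/5 kHz and attenuates higher frequencies.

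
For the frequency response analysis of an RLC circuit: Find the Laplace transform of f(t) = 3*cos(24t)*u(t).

Standard pair: cos(wt)*u(t) <-> s/(s^2+w^2)
With w = 24: L{3*cos(24t)*u(t)} = 3s/(s^2+576)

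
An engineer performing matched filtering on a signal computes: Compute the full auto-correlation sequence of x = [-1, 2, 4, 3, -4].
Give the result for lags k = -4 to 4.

r_xx[k] = sum_m x[m]*x[m+k], indexed from 0, for k = -4 to 4:
  r_xx[-4] = x[4]*x[0] = 4
  r_xx[-3] = x[3]*x[0] + x[4]*x[1] = -11
  r_xx[-2] = x[2]*x[0] + x[3]*x[1] + x[4]*x[2] = -14
  r_xx[-1] = x[1]*x[0] + x[2]*x[1] + x[3]*x[2] + x[4]*x[3] = 6
  r_xx[0] = x[0]*x[0] + x[1]*x[1] + x[2]*x[2] + x[3]*x[3] + x[4]*x[4] = 46
  r_xx[1] = x[0]*x[1] + x[1]*x[2] + x[2]*x[3] + x[3]*x[4] = 6
  r_xx[2] = x[0]*x[2] + x[1]*x[3] + x[2]*x[4] = -14
  r_xx[3] = x[0]*x[3] + x[1]*x[4] = -11
  r_xx[4] = x[0]*x[4] = 4
r_xx = [4, -11, -14, 6, 46, 6, -14, -11, 4]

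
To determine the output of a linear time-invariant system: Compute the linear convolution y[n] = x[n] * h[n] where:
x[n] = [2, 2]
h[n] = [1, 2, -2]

y[n] = sum_k x[k]*h[n-k]. Output length = len(x) + len(h) - 1 = 2 + 3 - 1 = 4.
y[0] = 2*1 = 2
y[1] = 2*1 + 2*2 = 6
y[2] = 2*2 + 2*-2 = 0
y[3] = 2*-2 = -4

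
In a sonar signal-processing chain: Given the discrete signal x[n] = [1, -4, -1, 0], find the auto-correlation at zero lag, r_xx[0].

The auto-correlation at zero lag r_xx[0] equals the signal energy.
r_xx[0] = sum of x[n]^2 = 1^2 + (-4)^2 + (-1)^2 + 0^2
= 1 + 16 + 1 + 0 = 18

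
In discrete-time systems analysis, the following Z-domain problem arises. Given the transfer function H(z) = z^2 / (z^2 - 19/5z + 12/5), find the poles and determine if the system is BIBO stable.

Poles are roots of the denominator: z^2 - 19/5z + 12/5 = 0.
Quadratic formula: z = [-(-19/5) +/- sqrt((-19/5)^2 - 4*(12/5))] / 2
Discriminant = 361/25 - 48/5 = 121/25; sqrt = 11/5.
z = (19/5 +/- 11/5) / 2 => z = 3 or z = 4/5.
|p1| = 3, |p2| = 4/5.
For BIBO stability, all poles must lie inside the unit circle (|p| < 1).
System is UNSTABLE since at least one |p| >= 1.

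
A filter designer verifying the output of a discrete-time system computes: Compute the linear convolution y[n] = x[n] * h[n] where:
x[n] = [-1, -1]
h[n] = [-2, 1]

y[n] = sum_k x[k]*h[n-k]. Output length = len(x) + len(h) - 1 = 2 + 2 - 1 = 3.
y[0] = -1*-2 = 2
y[1] = -1*-2 + -1*1 = 1
y[2] = -1*1 = -1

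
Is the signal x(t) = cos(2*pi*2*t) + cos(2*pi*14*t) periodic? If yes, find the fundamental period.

f1 = 2 Hz, f2 = 14 Hz
Period T1 = 1/2, T2 = 1/14
Ratio T1/T2 = 14/2, which is rational.
The signal is periodic with fundamental period T = 1/GCD(2,14) = 1/2 s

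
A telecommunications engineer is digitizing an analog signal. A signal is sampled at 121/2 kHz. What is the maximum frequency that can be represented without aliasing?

The maximum frequency that can be represented without aliasing
is the Nyquist frequency: f_max = f_s / 2 = 121/2 kHz / 2 = 121/4 kHz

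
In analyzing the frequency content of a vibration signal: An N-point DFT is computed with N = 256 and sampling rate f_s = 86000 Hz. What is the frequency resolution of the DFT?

DFT frequency resolution = f_s / N
= 86000 / 256 = 5375/16 Hz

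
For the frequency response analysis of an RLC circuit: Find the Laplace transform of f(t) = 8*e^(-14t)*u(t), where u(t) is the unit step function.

Standard Laplace transform pair:
e^(-at)*u(t) <-> 1/(s+a)
With a = 14: L{8*e^(-14t)*u(t)} = 8/(s+14), ROC: Re(s) > -14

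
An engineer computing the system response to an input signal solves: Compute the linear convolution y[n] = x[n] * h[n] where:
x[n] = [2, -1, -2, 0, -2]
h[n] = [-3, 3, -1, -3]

y[n] = sum_k x[k]*h[n-k]. Output length = len(x) + len(h) - 1 = 5 + 4 - 1 = 8.
y[0] = 2*-3 = -6
y[1] = -1*-3 + 2*3 = 9
y[2] = -2*-3 + -1*3 + 2*-1 = 1
y[3] = 0*-3 + -2*3 + -1*-1 + 2*-3 = -11
y[4] = -2*-3 + 0*3 + -2*-1 + -1*-3 = 11
y[5] = -2*3 + 0*-1 + -2*-3 = 0
y[6] = -2*-1 + 0*-3 = 2
y[7] = -2*-3 = 6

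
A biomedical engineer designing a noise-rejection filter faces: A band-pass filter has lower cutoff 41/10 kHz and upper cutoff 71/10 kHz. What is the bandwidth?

Bandwidth = f_high - f_low
= 71/10 kHz - 41/10 kHz = 3 kHz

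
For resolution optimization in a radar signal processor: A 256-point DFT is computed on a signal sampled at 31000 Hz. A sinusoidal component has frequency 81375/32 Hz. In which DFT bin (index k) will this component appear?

DFT frequency resolution = f_s/N = 31000/256 = 3875/32 Hz
Bin index k = f_signal / resolution = 81375/32 / 3875/32 = 21
The signal frequency 81375/32 Hz falls in DFT bin k = 21.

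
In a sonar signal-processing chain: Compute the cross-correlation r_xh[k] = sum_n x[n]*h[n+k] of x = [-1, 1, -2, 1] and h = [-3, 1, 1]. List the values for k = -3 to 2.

Both sequences indexed from 0 and zero outside their support.
Lags with overlap: k = -3 to 2.
  r_xh[-3] = x[3]*h[0] = -3
  r_xh[-2] = x[2]*h[0] + x[3]*h[1] = 7
  r_xh[-1] = x[1]*h[0] + x[2]*h[1] + x[3]*h[2] = -4
  r_xh[0] = x[0]*h[0] + x[1]*h[1] + x[2]*h[2] = 2
  r_xh[1] = x[0]*h[1] + x[1]*h[2] = 0
  r_xh[2] = x[0]*h[2] = -1
r_xh = [-3, 7, -4, 2, 0, -1] (for k = -3, ..., 2)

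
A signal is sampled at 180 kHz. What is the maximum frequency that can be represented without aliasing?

The maximum frequency that can be represented without aliasing
is the Nyquist frequency: f_max = f_s / 2 = 180 kHz / 2 = 90 kHz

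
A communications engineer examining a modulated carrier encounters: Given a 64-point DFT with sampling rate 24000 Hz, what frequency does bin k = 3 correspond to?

The frequency of DFT bin k is: f_k = k * f_s / N
f_3 = 3 * 24000 / 64 = 1125 Hz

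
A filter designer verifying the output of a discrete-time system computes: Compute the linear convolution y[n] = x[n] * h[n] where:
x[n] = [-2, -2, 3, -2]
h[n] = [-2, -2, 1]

y[n] = sum_k x[k]*h[n-k]. Output length = len(x) + len(h) - 1 = 4 + 3 - 1 = 6.
y[0] = -2*-2 = 4
y[1] = -2*-2 + -2*-2 = 8
y[2] = 3*-2 + -2*-2 + -2*1 = -4
y[3] = -2*-2 + 3*-2 + -2*1 = -4
y[4] = -2*-2 + 3*1 = 7
y[5] = -2*1 = -2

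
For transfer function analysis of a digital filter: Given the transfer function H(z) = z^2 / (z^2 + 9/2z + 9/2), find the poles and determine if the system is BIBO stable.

Poles are roots of the denominator: z^2 + 9/2z + 9/2 = 0.
Quadratic formula: z = [-(9/2) +/- sqrt((9/2)^2 - 4*(9/2))] / 2
Discriminant = 81/4 - 18 = 9/4; sqrt = 3/2.
z = (-9/2 +/- 3/2) / 2 => z = -3/2 or z = -3.
|p1| = 3, |p2| = 3/2.
For BIBO stability, all poles must lie inside the unit circle (|p| < 1).
System is UNSTABLE since at least one |p| >= 1.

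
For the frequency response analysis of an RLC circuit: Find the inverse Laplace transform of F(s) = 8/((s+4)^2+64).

Standard pair: w/((s+a)^2+w^2) <-> e^(-at)*sin(wt)*u(t)
With a=4, w=8: f(t) = e^(-4t)*sin(8t)*u(t)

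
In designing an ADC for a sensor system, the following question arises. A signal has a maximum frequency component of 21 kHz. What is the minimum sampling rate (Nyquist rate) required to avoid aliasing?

By the Nyquist-Shannon sampling theorem,
the minimum sampling rate (Nyquist rate) must be at least 2 * f_max.
Nyquist rate = 2 * 21 kHz = 42 kHz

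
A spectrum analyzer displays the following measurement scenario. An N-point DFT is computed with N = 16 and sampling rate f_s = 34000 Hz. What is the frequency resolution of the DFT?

DFT frequency resolution = f_s / N
= 34000 / 16 = 2125 Hz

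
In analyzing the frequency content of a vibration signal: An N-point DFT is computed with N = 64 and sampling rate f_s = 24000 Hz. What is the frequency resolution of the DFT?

DFT frequency resolution = f_s / N
= 24000 / 64 = 375 Hz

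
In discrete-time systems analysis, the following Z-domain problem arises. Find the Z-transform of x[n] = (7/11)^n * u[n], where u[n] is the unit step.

The Z-transform of a^n * u[n] is z/(z-a) for |z| > |a|.
Here a = 7/11, so X(z) = z/(z - (7/11)) = 11z/(11z - 7)
ROC: |z| > 7/11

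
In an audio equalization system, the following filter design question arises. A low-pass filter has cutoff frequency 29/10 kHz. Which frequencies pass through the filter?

A low-pass filter passes all frequencies below the cutoff frequency 29/10 kHz and attenuates higher frequencies.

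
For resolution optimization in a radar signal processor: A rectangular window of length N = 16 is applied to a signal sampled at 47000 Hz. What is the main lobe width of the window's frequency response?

For a rectangular window of length N,
the main lobe width in frequency is 2*f_s/N.
= 2*47000/16 = 5875 Hz
This determines the minimum frequency separation for resolving two sinusoids.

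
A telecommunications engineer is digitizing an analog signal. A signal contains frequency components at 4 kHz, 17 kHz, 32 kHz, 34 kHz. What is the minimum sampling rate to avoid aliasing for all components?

The highest frequency component is f_max = 34 kHz.
Nyquist rate = 2 * f_max = 2 * 34 kHz = 68 kHz.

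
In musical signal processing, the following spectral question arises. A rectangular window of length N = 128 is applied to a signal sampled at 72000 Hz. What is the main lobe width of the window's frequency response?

For a rectangular window of length N,
the main lobe width in frequency is 2*f_s/N.
= 2*72000/128 = 1125 Hz
This determines the minimum frequency separation for resolving two sinusoids.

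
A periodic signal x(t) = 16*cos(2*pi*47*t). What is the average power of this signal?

Average power of A*cos(wt) is A^2/2.
P = 16^2 / 2 = 256/2 = 128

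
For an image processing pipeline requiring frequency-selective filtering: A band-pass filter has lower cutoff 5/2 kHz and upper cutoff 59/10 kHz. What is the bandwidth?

Bandwidth = f_high - f_low
= 59/10 kHz - 5/2 kHz = 17/5 kHz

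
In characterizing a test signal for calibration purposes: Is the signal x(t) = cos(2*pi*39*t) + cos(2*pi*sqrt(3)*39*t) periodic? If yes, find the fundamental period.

f1 = 39 Hz, f2 = 39*sqrt(3) Hz
Ratio f2/f1 = sqrt(3), which is irrational.
Since the frequency ratio is irrational, no common period exists.
The signal is not periodic.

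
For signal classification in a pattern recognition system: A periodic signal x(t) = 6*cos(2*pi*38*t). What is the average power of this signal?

Average power of A*cos(wt) is A^2/2.
P = 6^2 / 2 = 36/2 = 18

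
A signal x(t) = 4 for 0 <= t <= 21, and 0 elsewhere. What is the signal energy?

Energy = integral of |x(t)|^2 dt over the signal duration
= 4^2 * 21 = 16 * 21 = 336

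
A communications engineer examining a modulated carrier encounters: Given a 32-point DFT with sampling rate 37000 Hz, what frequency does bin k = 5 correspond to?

The frequency of DFT bin k is: f_k = k * f_s / N
f_5 = 5 * 37000 / 32 = 23125/4 Hz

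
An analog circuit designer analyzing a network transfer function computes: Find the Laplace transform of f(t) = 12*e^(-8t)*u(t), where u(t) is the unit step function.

Standard Laplace transform pair:
e^(-at)*u(t) <-> 1/(s+a)
With a = 8: L{12*e^(-8t)*u(t)} = 12/(s+8), ROC: Re(s) > -8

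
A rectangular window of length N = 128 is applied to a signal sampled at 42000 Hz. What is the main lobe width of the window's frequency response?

For a rectangular window of length N,
the main lobe width in frequency is 2*f_s/N.
= 2*42000/128 = 2625/4 Hz
This determines the minimum frequency separation for resolving two sinusoids.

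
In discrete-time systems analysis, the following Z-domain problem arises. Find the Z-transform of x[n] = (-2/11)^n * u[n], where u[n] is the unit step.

The Z-transform of a^n * u[n] is z/(z-a) for |z| > |a|.
Here a = -2/11, so X(z) = z/(z - (-2/11)) = 11z/(11z + 2)
ROC: |z| > 2/11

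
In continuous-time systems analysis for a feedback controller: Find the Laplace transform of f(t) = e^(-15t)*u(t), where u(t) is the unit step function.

Standard Laplace transform pair:
e^(-at)*u(t) <-> 1/(s+a)
With a = 15: L{e^(-15t)*u(t)} = 1/(s+15), ROC: Re(s) > -15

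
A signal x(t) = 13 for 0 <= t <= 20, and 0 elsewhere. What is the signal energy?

Energy = integral of |x(t)|^2 dt over the signal duration
= 13^2 * 20 = 169 * 20 = 3380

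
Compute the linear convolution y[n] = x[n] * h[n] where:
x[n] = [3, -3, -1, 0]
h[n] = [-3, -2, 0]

y[n] = sum_k x[k]*h[n-k]. Output length = len(x) + len(h) - 1 = 4 + 3 - 1 = 6.
y[0] = 3*-3 = -9
y[1] = -3*-3 + 3*-2 = 3
y[2] = -1*-3 + -3*-2 + 3*0 = 9
y[3] = 0*-3 + -1*-2 + -3*0 = 2
y[4] = 0*-2 + -1*0 = 0
y[5] = 0*0 = 0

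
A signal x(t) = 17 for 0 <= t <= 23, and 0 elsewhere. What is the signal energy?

Energy = integral of |x(t)|^2 dt over the signal duration
= 17^2 * 23 = 289 * 23 = 6647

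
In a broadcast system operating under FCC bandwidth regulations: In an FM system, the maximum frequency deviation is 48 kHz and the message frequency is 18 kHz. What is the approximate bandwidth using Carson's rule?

Carson's rule: BW = 2*(delta_f + f_m)
= 2*(48 + 18) kHz = 132 kHz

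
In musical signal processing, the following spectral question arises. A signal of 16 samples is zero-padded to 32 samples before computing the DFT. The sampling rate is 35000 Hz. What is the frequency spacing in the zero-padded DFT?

Original DFT: N = 16, resolution = f_s/N = 35000/16 = 4375/2 Hz
Zero-padded DFT: N = 32, resolution = f_s/N = 35000/32 = 4375/4 Hz
Zero-padding interpolates the spectrum (finer frequency grid)
but does NOT improve the true spectral resolution (ability to resolve close frequencies).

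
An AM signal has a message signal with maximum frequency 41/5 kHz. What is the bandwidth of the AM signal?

In AM (double-sideband), the bandwidth is twice the message frequency.
BW = 2 * f_m = 2 * 41/5 kHz = 82/5 kHz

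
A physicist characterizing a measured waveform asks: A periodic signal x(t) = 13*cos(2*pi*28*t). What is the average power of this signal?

Average power of A*cos(wt) is A^2/2.
P = 13^2 / 2 = 169/2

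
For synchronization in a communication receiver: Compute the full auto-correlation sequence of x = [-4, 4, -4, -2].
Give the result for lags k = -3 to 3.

r_xx[k] = sum_m x[m]*x[m+k], indexed from 0, for k = -3 to 3:
  r_xx[-3] = x[3]*x[0] = 8
  r_xx[-2] = x[2]*x[0] + x[3]*x[1] = 8
  r_xx[-1] = x[1]*x[0] + x[2]*x[1] + x[3]*x[2] = -24
  r_xx[0] = x[0]*x[0] + x[1]*x[1] + x[2]*x[2] + x[3]*x[3] = 52
  r_xx[1] = x[0]*x[1] + x[1]*x[2] + x[2]*x[3] = -24
  r_xx[2] = x[0]*x[2] + x[1]*x[3] = 8
  r_xx[3] = x[0]*x[3] = 8
r_xx = [8, 8, -24, 52, -24, 8, 8]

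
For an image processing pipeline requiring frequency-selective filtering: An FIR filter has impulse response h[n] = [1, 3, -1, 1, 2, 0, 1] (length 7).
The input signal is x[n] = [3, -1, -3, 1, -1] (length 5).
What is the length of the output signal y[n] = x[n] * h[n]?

For linear convolution, the output length is:
len(y) = len(x) + len(h) - 1 = 5 + 7 - 1 = 11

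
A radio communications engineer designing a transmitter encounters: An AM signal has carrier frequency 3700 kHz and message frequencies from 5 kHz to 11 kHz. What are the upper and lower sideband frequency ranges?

Upper sideband (USB) = fc + [fm_low, fm_high] = 3700 + [5, 11] = [3705, 3711] kHz
Lower sideband (LSB) = fc - [fm_high, fm_low] = 3700 - [11, 5] = [3689, 3695] kHz
Total occupied spectrum: 3689 kHz to 3711 kHz (plus carrier at 3700 kHz)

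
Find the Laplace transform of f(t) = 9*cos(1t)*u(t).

Standard pair: cos(wt)*u(t) <-> s/(s^2+w^2)
With w = 1: L{9*cos(1t)*u(t)} = 9s/(s^2+1)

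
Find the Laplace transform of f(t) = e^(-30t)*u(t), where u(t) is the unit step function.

Standard Laplace transform pair:
e^(-at)*u(t) <-> 1/(s+a)
With a = 30: L{e^(-30t)*u(t)} = 1/(s+30), ROC: Re(s) > -30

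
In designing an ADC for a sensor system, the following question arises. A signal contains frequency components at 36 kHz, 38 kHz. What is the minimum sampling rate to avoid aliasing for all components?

The highest frequency component is f_max = 38 kHz.
Nyquist rate = 2 * f_max = 2 * 38 kHz = 76 kHz.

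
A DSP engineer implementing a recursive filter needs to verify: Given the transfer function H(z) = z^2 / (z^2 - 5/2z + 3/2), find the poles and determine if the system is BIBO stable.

Poles are roots of the denominator: z^2 - 5/2z + 3/2 = 0.
Quadratic formula: z = [-(-5/2) +/- sqrt((-5/2)^2 - 4*(3/2))] / 2
Discriminant = 25/4 - 6 = 1/4; sqrt = 1/2.
z = (5/2 +/- 1/2) / 2 => z = 3/2 or z = 1.
|p1| = 1, |p2| = 3/2.
For BIBO stability, all poles must lie inside the unit circle (|p| < 1).
System is UNSTABLE since at least one |p| >= 1.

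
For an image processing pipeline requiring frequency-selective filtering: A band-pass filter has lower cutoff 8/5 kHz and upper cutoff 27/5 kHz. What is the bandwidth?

Bandwidth = f_high - f_low
= 27/5 kHz - 8/5 kHz = 19/5 kHz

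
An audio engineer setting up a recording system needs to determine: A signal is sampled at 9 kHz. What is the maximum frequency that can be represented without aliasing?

The maximum frequency that can be represented without aliasing
is the Nyquist frequency: f_max = f_s / 2 = 9 kHz / 2 = 9/2 kHz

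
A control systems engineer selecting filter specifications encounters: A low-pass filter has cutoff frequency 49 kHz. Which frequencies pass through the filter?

A low-pass filter passes all frequencies below the cutoff frequency 49 kHz and attenuates higher frequencies.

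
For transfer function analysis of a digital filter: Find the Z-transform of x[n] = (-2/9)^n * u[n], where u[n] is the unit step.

The Z-transform of a^n * u[n] is z/(z-a) for |z| > |a|.
Here a = -2/9, so X(z) = z/(z - (-2/9)) = 9z/(9z + 2)
ROC: |z| > 2/9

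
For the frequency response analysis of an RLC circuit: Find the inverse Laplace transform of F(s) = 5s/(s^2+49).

Standard pair: s/(s^2+w^2) <-> cos(wt)*u(t)
With k=5, w=7: f(t) = 5*cos(7t)*u(t)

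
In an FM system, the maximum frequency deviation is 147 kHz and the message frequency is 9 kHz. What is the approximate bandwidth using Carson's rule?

Carson's rule: BW = 2*(delta_f + f_m)
= 2*(147 + 9) kHz = 312 kHz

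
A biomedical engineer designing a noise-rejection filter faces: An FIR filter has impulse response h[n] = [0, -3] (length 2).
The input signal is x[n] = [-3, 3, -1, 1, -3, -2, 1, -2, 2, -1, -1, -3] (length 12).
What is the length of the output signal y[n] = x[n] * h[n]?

For linear convolution, the output length is:
len(y) = len(x) + len(h) - 1 = 12 + 2 - 1 = 13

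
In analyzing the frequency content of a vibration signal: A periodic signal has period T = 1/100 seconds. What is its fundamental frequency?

The fundamental frequency is the reciprocal of the period.
f = 1/T = 1/(1/100) = 100 Hz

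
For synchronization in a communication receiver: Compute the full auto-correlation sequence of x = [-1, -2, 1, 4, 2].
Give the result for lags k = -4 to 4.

r_xx[k] = sum_m x[m]*x[m+k], indexed from 0, for k = -4 to 4:
  r_xx[-4] = x[4]*x[0] = -2
  r_xx[-3] = x[3]*x[0] + x[4]*x[1] = -8
  r_xx[-2] = x[2]*x[0] + x[3]*x[1] + x[4]*x[2] = -7
  r_xx[-1] = x[1]*x[0] + x[2]*x[1] + x[3]*x[2] + x[4]*x[3] = 12
  r_xx[0] = x[0]*x[0] + x[1]*x[1] + x[2]*x[2] + x[3]*x[3] + x[4]*x[4] = 26
  r_xx[1] = x[0]*x[1] + x[1]*x[2] + x[2]*x[3] + x[3]*x[4] = 12
  r_xx[2] = x[0]*x[2] + x[1]*x[3] + x[2]*x[4] = -7
  r_xx[3] = x[0]*x[3] + x[1]*x[4] = -8
  r_xx[4] = x[0]*x[4] = -2
r_xx = [-2, -8, -7, 12, 26, 12, -7, -8, -2]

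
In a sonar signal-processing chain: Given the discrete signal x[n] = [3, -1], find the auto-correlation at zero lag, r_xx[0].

The auto-correlation at zero lag r_xx[0] equals the signal energy.
r_xx[0] = sum of x[n]^2 = 3^2 + (-1)^2
= 9 + 1 = 10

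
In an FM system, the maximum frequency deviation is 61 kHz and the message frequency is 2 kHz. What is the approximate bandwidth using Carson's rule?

Carson's rule: BW = 2*(delta_f + f_m)
= 2*(61 + 2) kHz = 126 kHz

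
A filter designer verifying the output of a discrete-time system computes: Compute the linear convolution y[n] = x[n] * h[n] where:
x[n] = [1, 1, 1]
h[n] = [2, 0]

y[n] = sum_k x[k]*h[n-k]. Output length = len(x) + len(h) - 1 = 3 + 2 - 1 = 4.
y[0] = 1*2 = 2
y[1] = 1*2 + 1*0 = 2
y[2] = 1*2 + 1*0 = 2
y[3] = 1*0 = 0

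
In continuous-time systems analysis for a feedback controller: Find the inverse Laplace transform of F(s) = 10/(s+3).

Standard pair: k/(s+a) <-> k*e^(-at)*u(t)
With k=10, a=3: f(t) = 10*e^(-3t)*u(t)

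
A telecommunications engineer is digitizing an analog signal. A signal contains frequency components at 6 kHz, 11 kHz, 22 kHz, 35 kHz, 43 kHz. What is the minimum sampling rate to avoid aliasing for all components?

The highest frequency component is f_max = 43 kHz.
Nyquist rate = 2 * f_max = 2 * 43 kHz = 86 kHz.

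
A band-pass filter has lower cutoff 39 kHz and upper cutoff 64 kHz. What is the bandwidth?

Bandwidth = f_high - f_low
= 64 kHz - 39 kHz = 25 kHz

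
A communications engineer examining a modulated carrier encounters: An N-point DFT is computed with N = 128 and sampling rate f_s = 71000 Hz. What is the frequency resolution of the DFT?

DFT frequency resolution = f_s / N
= 71000 / 128 = 8875/16 Hz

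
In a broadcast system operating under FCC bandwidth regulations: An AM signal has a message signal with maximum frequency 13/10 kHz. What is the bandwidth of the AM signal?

In AM (double-sideband), the bandwidth is twice the message frequency.
BW = 2 * f_m = 2 * 13/10 kHz = 13/5 kHz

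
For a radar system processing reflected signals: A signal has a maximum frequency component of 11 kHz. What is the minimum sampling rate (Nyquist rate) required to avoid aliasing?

By the Nyquist-Shannon sampling theorem,
the minimum sampling rate (Nyquist rate) must be at least 2 * f_max.
Nyquist rate = 2 * 11 kHz = 22 kHz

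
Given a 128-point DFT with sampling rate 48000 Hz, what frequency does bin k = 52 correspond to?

The frequency of DFT bin k is: f_k = k * f_s / N
f_52 = 52 * 48000 / 128 = 19500 Hz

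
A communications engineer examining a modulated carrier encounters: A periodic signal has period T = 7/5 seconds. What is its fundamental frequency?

The fundamental frequency is the reciprocal of the period.
f = 1/T = 1/(7/5) = 5/7 Hz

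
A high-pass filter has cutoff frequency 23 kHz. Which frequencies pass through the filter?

A high-pass filter passes all frequencies above the cutoff frequency 23 kHz and attenuates lower frequencies.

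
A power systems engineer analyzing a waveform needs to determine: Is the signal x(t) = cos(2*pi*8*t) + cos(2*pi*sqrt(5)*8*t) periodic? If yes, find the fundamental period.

f1 = 8 Hz, f2 = 8*sqrt(5) Hz
Ratio f2/f1 = sqrt(5), which is irrational.
Since the frequency ratio is irrational, no common period exists.
The signal is not periodic.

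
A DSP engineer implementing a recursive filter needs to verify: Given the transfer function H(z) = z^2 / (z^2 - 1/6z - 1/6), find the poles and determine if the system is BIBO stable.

Poles are roots of the denominator: z^2 - 1/6z - 1/6 = 0.
Quadratic formula: z = [-(-1/6) +/- sqrt((-1/6)^2 - 4*(-1/6))] / 2
Discriminant = 1/36 + 2/3 = 25/36; sqrt = 5/6.
z = (1/6 +/- 5/6) / 2 => z = 1/2 or z = -1/3.
|p1| = 1/3, |p2| = 1/2.
For BIBO stability, all poles must lie inside the unit circle (|p| < 1).
System is STABLE since both |p| < 1.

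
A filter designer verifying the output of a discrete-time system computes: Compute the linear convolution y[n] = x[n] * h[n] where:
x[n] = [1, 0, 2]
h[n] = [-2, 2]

y[n] = sum_k x[k]*h[n-k]. Output length = len(x) + len(h) - 1 = 3 + 2 - 1 = 4.
y[0] = 1*-2 = -2
y[1] = 0*-2 + 1*2 = 2
y[2] = 2*-2 + 0*2 = -4
y[3] = 2*2 = 4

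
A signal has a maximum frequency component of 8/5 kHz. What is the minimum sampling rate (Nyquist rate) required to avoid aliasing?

By the Nyquist-Shannon sampling theorem,
the minimum sampling rate (Nyquist rate) must be at least 2 * f_max.
Nyquist rate = 2 * 8/5 kHz = 16/5 kHz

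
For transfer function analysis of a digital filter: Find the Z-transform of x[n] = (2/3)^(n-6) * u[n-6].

Time-shifting property: if X(z) = Z{x[n]}, then Z{x[n-d]} = z^(-d) * X(z)
X(z) = z/(z - 2/3) for x[n] = (2/3)^n * u[n]
Z{x[n-6]} = z^(-6) * z/(z - 2/3) = z^(-5)/(z - 2/3)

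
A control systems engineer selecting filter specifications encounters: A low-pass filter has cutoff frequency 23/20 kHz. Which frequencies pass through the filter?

A low-pass filter passes all frequencies below the cutoff frequency 23/20 kHz and attenuates higher frequencies.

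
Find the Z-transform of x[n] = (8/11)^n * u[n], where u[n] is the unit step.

The Z-transform of a^n * u[n] is z/(z-a) for |z| > |a|.
Here a = 8/11, so X(z) = z/(z - (8/11)) = 11z/(11z - 8)
ROC: |z| > 8/11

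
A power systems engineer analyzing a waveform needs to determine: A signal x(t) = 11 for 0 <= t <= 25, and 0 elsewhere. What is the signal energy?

Energy = integral of |x(t)|^2 dt over the signal duration
= 11^2 * 25 = 121 * 25 = 3025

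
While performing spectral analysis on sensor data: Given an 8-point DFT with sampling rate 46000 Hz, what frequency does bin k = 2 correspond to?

The frequency of DFT bin k is: f_k = k * f_s / N
f_2 = 2 * 46000 / 8 = 11500 Hz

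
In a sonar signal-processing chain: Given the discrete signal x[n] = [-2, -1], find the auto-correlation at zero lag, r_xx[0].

The auto-correlation at zero lag r_xx[0] equals the signal energy.
r_xx[0] = sum of x[n]^2 = (-2)^2 + (-1)^2
= 4 + 1 = 5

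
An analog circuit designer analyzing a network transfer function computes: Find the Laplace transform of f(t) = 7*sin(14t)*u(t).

Standard pair: sin(wt)*u(t) <-> w/(s^2+w^2)
With w = 14: L{7*sin(14t)*u(t)} = 98/(s^2+196)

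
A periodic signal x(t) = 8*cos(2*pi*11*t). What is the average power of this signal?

Average power of A*cos(wt) is A^2/2.
P = 8^2 / 2 = 64/2 = 32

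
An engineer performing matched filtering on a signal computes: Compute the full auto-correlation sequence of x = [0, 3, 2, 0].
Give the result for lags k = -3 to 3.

r_xx[k] = sum_m x[m]*x[m+k], indexed from 0, for k = -3 to 3:
  r_xx[-3] = x[3]*x[0] = 0
  r_xx[-2] = x[2]*x[0] + x[3]*x[1] = 0
  r_xx[-1] = x[1]*x[0] + x[2]*x[1] + x[3]*x[2] = 6
  r_xx[0] = x[0]*x[0] + x[1]*x[1] + x[2]*x[2] + x[3]*x[3] = 13
  r_xx[1] = x[0]*x[1] + x[1]*x[2] + x[2]*x[3] = 6
  r_xx[2] = x[0]*x[2] + x[1]*x[3] = 0
  r_xx[3] = x[0]*x[3] = 0
r_xx = [0, 0, 6, 13, 6, 0, 0]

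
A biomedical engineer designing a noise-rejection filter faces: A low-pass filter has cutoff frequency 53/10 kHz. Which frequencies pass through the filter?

A low-pass filter passes all frequencies below the cutoff frequency 53/10 kHz and attenuates higher frequencies.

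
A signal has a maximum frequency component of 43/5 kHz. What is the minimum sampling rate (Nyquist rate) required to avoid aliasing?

By the Nyquist-Shannon sampling theorem,
the minimum sampling rate (Nyquist rate) must be at least 2 * f_max.
Nyquist rate = 2 * 43/5 kHz = 86/5 kHz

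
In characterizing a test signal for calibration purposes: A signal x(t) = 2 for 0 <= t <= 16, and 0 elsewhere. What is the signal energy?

Energy = integral of |x(t)|^2 dt over the signal duration
= 2^2 * 16 = 4 * 16 = 64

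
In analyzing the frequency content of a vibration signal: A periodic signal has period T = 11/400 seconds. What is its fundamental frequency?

The fundamental frequency is the reciprocal of the period.
f = 1/T = 1/(11/400) = 400/11 Hz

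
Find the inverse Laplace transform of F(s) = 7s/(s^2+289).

Standard pair: s/(s^2+w^2) <-> cos(wt)*u(t)
With k=7, w=17: f(t) = 7*cos(17t)*u(t)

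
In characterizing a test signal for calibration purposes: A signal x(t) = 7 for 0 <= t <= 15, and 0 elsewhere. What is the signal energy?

Energy = integral of |x(t)|^2 dt over the signal duration
= 7^2 * 15 = 49 * 15 = 735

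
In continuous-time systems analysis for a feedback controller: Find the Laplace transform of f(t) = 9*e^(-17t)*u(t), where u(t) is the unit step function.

Standard Laplace transform pair:
e^(-at)*u(t) <-> 1/(s+a)
With a = 17: L{9*e^(-17t)*u(t)} = 9/(s+17), ROC: Re(s) > -17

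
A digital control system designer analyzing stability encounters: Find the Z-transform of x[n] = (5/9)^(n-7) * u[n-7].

Time-shifting property: if X(z) = Z{x[n]}, then Z{x[n-d]} = z^(-d) * X(z)
X(z) = z/(z - 5/9) for x[n] = (5/9)^n * u[n]
Z{x[n-7]} = z^(-7) * z/(z - 5/9) = z^(-6)/(z - 5/9)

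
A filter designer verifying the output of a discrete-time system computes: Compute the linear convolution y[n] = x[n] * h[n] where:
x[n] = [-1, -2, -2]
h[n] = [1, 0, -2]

y[n] = sum_k x[k]*h[n-k]. Output length = len(x) + len(h) - 1 = 3 + 3 - 1 = 5.
y[0] = -1*1 = -1
y[1] = -2*1 + -1*0 = -2
y[2] = -2*1 + -2*0 + -1*-2 = 0
y[3] = -2*0 + -2*-2 = 4
y[4] = -2*-2 = 4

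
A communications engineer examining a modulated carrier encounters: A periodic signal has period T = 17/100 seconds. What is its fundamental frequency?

The fundamental frequency is the reciprocal of the period.
f = 1/T = 1/(17/100) = 100/17 Hz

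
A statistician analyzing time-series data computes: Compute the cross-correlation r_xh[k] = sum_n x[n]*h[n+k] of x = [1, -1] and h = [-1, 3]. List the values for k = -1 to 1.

Both sequences indexed from 0 and zero outside their support.
Lags with overlap: k = -1 to 1.
  r_xh[-1] = x[1]*h[0] = 1
  r_xh[0] = x[0]*h[0] + x[1]*h[1] = -4
  r_xh[1] = x[0]*h[1] = 3
r_xh = [1, -4, 3] (for k = -1, ..., 1)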